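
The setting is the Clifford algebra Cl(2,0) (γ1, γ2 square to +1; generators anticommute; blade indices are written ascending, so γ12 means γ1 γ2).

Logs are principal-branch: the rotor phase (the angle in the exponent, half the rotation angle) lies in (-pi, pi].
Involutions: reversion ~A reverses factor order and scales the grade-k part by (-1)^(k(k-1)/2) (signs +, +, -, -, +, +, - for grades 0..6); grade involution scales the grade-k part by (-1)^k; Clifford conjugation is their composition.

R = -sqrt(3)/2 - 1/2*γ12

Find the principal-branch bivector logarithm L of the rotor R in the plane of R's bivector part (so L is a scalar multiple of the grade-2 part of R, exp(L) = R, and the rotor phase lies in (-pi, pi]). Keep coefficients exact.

The scalar part of R is -sqrt(3)/2, and that scalar determines the rotor phase on the principal branch; recovering the unit plane as bivector-part over sine of the phase gives L = phase * plane.
Concretely: cos(phase) = -sqrt(3)/2 gives phase = ±5*pi/6, and since phase/sin(phase) is even the sign is immaterial: L = (phase/sin(phase)) * <R>_2 = (5*pi/3) * <R>_2.
Answer: -5*pi/6*γ12


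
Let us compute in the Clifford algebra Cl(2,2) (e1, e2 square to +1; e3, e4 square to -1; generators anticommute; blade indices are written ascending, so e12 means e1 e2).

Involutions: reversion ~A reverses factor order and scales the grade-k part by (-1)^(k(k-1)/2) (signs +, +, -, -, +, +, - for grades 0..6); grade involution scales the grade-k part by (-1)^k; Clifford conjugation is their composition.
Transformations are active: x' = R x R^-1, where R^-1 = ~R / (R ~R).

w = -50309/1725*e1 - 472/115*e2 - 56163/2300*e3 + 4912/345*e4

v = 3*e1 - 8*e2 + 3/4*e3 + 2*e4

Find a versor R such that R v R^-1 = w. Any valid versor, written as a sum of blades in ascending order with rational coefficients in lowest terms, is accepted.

Why this works: both vectors square to 1095/16, so q(v) = q(w) and R = v + w = -45134/1725*e1 - 1392/115*e2 - 27219/1150*e3 + 5602/345*e4 carries v to w — its own direction survives, the complement (v - w)/2 flips.
Answer: -45134/1725*e1 - 1392/115*e2 - 27219/1150*e3 + 5602/345*e4


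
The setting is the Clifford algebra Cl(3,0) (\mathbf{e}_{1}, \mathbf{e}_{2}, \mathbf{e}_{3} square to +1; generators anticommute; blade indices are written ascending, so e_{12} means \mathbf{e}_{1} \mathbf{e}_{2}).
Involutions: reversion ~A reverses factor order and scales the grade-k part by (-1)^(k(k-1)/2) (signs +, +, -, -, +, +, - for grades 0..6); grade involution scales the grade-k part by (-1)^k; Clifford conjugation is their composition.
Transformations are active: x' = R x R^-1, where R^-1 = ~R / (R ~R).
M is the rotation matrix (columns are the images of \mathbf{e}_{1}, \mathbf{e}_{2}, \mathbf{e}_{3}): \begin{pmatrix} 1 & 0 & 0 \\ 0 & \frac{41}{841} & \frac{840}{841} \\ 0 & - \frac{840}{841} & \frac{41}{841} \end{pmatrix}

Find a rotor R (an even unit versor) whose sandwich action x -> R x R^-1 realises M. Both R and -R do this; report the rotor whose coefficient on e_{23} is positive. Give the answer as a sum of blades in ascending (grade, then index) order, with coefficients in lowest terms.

Method: write R = a + b12*e_{12} + b13*e_{13} + b23*e_{23} with a^2 + b12^2 + b13^2 + b23^2 = 1 (so R^-1 = ~R). Expanding the columns R e_j ~R gives tr M = 4a^2 - 1 and, from the antisymmetric part, M21 - M12 = -4a*b12, M13 - M31 = 4a*b13, M32 - M23 = -4a*b23.
Here tr M = \frac{923}{841}, so a^2 = (1 + tr M)/4 = \frac{441}{841} and a = ±\frac{21}{29}. Taking a = \frac{21}{29}: M21 - M12 = 0, M13 - M31 = 0, M32 - M23 = -\frac{1680}{841}, giving b12 = 0, b13 = 0, b23 = \frac{20}{29}, i.e. R = \frac{21}{29} + \frac{20}{29} e_{23}.
Its e_{23} coefficient is already positive.
Answer: \frac{21}{29} + \frac{20}{29} e_{23}. Note: both R and -R realise this M (trace \frac{923}{841}); the covering map identifies them, and the e_{23}-coefficient sign is the tie-breaker.


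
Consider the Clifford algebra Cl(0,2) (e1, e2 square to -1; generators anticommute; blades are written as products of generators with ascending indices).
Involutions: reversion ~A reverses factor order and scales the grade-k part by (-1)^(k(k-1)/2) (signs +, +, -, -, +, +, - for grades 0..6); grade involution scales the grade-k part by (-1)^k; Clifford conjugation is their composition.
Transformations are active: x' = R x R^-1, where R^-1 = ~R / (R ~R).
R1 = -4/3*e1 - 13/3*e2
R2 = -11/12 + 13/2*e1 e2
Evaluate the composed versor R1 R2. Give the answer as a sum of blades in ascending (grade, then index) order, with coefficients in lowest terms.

Distribute over the terms of R1 (each basis-blade product reordered to ascending indices, repeated generators contracted through their squares):
(-4/3*e1) R2 = 11/9*e1 + 26/3*e2
(-13/3*e2) R2 = -169/6*e1 + 143/36*e2
Summing the partial products and collecting blades:
Answer: -485/18*e1 + 455/36*e2


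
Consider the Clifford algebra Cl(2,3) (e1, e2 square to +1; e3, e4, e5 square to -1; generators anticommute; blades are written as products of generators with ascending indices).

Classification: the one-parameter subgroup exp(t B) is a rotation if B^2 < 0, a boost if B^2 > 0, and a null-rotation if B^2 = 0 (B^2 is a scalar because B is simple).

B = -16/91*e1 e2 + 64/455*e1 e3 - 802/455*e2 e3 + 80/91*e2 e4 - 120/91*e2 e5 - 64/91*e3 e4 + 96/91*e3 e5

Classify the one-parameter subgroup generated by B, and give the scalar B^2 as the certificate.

B^2 term by term: the squares give (-16/91)^2*(e1 e2)^2 + (64/455)^2*(e1 e3)^2 + (-802/455)^2*(e2 e3)^2 + (80/91)^2*(e2 e4)^2 + (-120/91)^2*(e2 e5)^2 + (-64/91)^2*(e3 e4)^2 + (96/91)^2*(e3 e5)^2 = 256/8281*(-1) + 4096/207025*(+1) + 643204/207025*(+1) + 6400/8281*(+1) + 14400/8281*(+1) + 4096/8281*(-1) + 9216/8281*(-1) = 4 (each basis 2-blade squares to minus the product of its generators' squares); cross terms between blades sharing an index anticommute and cancel; the commuting (index-disjoint) pairs give grade-4 terms 2*c*c'*(blade product), which cancel blade by blade — e1 e2 e3 e4: 2048/8281 - 2048/8281 = 0; e1 e2 e3 e5: -3072/8281 + 3072/8281 = 0; e2 e3 e4 e5: -15360/8281 + 15360/8281 = 0 — confirming B is simple. So B^2 = 4.
Answer: boost, certificate B^2 = 4. Why this suffices: the scalar 4 survives any versor conjugation, so its sign alone determines the class however B is presented.


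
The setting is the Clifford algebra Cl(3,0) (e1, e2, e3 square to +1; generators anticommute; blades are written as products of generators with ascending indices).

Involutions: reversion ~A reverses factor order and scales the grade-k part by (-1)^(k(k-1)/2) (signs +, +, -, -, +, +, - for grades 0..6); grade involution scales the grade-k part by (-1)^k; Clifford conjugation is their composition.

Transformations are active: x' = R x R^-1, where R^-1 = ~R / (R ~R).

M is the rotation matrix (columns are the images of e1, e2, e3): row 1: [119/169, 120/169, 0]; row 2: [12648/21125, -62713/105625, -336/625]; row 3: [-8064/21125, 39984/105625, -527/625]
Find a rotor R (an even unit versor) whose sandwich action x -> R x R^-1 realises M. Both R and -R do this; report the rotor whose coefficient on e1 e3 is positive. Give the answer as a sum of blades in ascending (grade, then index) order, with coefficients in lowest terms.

Method: write R = a + b12*e1 e2 + b13*e1 e3 + b23*e2 e3 with a^2 + b12^2 + b13^2 + b23^2 = 1 (so R^-1 = ~R). Expanding the columns R e_j ~R gives tr M = 4a^2 - 1 and, from the antisymmetric part, M21 - M12 = -4a*b12, M13 - M31 = 4a*b13, M32 - M23 = -4a*b23.
Here tr M = -77401/105625, so a^2 = (1 + tr M)/4 = 7056/105625 and a = ±84/325. Taking a = 84/325: M21 - M12 = -2352/21125, M13 - M31 = 8064/21125, M32 - M23 = 96768/105625, giving b12 = 7/65, b13 = 24/65, b23 = -288/325, i.e. R = 84/325 + 7/65*e1 e2 + 24/65*e1 e3 - 288/325*e2 e3.
Its e1 e3 coefficient is already positive.
Answer: 84/325 + 7/65*e1 e2 + 24/65*e1 e3 - 288/325*e2 e3. Sheet selection: the two-to-one cover makes ±R indistinguishable at the matrix level (trace -77401/105625), so uniqueness comes from the required sign on e1 e3.


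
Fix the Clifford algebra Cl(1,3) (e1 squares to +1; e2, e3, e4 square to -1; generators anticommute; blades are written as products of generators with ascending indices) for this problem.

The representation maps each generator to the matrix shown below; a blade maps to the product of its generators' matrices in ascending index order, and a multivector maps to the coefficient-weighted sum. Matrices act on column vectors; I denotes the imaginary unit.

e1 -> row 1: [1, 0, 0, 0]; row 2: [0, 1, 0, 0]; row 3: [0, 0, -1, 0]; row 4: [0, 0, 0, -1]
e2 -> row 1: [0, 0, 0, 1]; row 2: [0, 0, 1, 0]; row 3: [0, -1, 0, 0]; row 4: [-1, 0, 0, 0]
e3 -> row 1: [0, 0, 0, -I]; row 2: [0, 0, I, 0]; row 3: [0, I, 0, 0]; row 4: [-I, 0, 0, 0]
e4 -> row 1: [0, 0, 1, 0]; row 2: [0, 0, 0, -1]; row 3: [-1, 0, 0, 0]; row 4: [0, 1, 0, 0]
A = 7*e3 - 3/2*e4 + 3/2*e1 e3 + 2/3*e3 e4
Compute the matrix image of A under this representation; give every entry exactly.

Bivector images (products of the table entries): rho(e1 e3) = rho(e1)rho(e3) = row 1: [0, 0, 0, -I]; row 2: [0, 0, I, 0]; row 3: [0, -I, 0, 0]; row 4: [I, 0, 0, 0]; rho(e3 e4) = rho(e3)rho(e4) = row 1: [0, -I, 0, 0]; row 2: [-I, 0, 0, 0]; row 3: [0, 0, 0, -I]; row 4: [0, 0, -I, 0].
M = (7)*rho(e3) + (-3/2)*rho(e4) + (3/2)*rho(e1 e3) + (2/3)*rho(e3 e4), summed entrywise:
Answer: row 1: [0, -2*I/3, -3/2, -17*I/2]; row 2: [-2*I/3, 0, 17*I/2, 3/2]; row 3: [3/2, 11*I/2, 0, -2*I/3]; row 4: [-11*I/2, -3/2, -2*I/3, 0]


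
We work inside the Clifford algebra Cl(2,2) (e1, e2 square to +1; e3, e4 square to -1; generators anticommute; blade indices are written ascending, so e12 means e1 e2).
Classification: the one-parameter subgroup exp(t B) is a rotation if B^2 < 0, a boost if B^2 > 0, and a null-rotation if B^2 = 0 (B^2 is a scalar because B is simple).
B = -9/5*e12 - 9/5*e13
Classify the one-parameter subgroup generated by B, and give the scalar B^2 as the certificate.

B^2 term by term: the squares give (-9/5)^2*(e12)^2 + (-9/5)^2*(e13)^2 = 81/25*(-1) + 81/25*(+1) = 0 (each basis 2-blade squares to minus the product of its generators' squares); cross terms between blades sharing an index anticommute and cancel. So B^2 = 0.
Answer: null-rotation, certificate B^2 = 0. No conjugation can change B^2 = 0; the sign gives the class.


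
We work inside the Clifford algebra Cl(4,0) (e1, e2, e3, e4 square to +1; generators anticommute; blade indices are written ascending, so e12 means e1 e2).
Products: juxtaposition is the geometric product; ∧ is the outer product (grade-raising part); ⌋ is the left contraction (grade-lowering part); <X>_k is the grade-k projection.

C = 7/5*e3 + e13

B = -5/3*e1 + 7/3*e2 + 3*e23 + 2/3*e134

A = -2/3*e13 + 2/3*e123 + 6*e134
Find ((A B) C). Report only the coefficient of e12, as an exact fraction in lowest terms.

step 1: -4 - 2*e1 - 10/9*e3 + 4/9*e4 + 2*e12 - 14/9*e13 - 10/9*e23 + 4/9*e24 - 10*e34 + 14/9*e123 - 18*e124 + 14*e1234
step 2: -16/15*e1 - 38/5*e3 + 14*e4 + 16/15*e12 - 34/5*e13 + 10*e14 - 2*e23 + 14*e24 - 28/45*e34 + 14/5*e123 - 98/5*e124 + 4/9*e134 + 782/45*e234 + 1114/45*e1234
Answer: 16/15


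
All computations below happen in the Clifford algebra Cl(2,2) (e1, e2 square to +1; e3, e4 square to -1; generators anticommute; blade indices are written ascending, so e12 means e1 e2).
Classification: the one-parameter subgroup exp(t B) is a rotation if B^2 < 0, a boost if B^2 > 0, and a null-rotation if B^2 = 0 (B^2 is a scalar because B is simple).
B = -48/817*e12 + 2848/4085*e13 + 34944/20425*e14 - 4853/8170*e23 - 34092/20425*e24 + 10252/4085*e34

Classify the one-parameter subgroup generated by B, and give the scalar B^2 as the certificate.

B^2 term by term: the squares give (-48/817)^2*(e12)^2 + (2848/4085)^2*(e13)^2 + (34944/20425)^2*(e14)^2 + (-4853/8170)^2*(e23)^2 + (-34092/20425)^2*(e24)^2 + (10252/4085)^2*(e34)^2 = 2304/667489*(-1) + 8111104/16687225*(+1) + 1221083136/417180625*(+1) + 23551609/66748900*(+1) + 1162264464/417180625*(+1) + 105103504/16687225*(-1) = 1/4 (each basis 2-blade squares to minus the product of its generators' squares); cross terms between blades sharing an index anticommute and cancel; the commuting (index-disjoint) pairs give grade-4 terms 2*c*c'*(blade product), which cancel blade by blade — e1234: -984192/3337445 + 194188032/83436125 - 169583232/83436125 = 0 — confirming B is simple. So B^2 = 1/4.
Answer: boost, certificate B^2 = 1/4. The class reads off the invariant scalar 1/4 directly.


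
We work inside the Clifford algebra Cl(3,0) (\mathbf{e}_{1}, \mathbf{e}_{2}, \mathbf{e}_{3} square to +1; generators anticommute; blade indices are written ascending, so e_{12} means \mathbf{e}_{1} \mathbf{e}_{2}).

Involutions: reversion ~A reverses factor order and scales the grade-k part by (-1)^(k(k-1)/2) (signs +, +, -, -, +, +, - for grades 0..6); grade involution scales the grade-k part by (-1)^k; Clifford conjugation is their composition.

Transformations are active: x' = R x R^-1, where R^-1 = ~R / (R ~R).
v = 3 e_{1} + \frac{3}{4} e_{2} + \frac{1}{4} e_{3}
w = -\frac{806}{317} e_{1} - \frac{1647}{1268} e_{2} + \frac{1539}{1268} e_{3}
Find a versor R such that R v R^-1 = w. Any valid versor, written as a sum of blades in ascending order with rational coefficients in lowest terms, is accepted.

Reasoning: v^2 = w^2 = \frac{77}{8} since conjugation preserves the quadratic form; R = v + w = \frac{145}{317} e_{1} - \frac{174}{317} e_{2} + \frac{464}{317} e_{3} is then valid when invertible, keeping its own part and reversing (v - w)/2.
Answer: \frac{145}{317} e_{1} - \frac{174}{317} e_{2} + \frac{464}{317} e_{3}


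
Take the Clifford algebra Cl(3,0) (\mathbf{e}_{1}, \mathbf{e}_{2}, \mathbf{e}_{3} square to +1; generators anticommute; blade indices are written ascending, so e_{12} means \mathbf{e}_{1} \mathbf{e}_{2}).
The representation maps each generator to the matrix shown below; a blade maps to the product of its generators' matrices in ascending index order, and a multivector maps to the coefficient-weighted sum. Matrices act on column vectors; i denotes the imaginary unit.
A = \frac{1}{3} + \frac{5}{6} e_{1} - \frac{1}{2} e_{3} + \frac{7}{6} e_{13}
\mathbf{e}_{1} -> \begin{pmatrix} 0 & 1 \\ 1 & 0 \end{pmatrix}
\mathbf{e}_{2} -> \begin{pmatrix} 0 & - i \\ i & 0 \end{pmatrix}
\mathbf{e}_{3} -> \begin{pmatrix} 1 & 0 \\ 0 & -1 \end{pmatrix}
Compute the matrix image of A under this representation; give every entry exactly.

Bivector images (products of the table entries): rho(e_{13}) = rho(\mathbf{e}_{1})rho(\mathbf{e}_{3}) = \begin{pmatrix} 0 & -1 \\ 1 & 0 \end{pmatrix}.
M = (\frac{1}{3})*1 + (\frac{5}{6})*rho(e_{1}) + (-\frac{1}{2})*rho(e_{3}) + (\frac{7}{6})*rho(e_{13}), summed entrywise (1 is the identity matrix):
Answer: \begin{pmatrix} - \frac{1}{6} & - \frac{1}{3} \\ 2 & \frac{5}{6} \end{pmatrix}


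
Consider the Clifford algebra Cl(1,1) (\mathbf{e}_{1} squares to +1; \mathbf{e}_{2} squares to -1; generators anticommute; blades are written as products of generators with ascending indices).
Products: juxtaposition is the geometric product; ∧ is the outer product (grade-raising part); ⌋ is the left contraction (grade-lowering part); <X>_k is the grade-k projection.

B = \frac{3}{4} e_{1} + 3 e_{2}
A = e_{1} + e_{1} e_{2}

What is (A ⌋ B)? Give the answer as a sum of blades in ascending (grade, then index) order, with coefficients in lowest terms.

step 1: \frac{3}{4}
Answer: \frac{3}{4}


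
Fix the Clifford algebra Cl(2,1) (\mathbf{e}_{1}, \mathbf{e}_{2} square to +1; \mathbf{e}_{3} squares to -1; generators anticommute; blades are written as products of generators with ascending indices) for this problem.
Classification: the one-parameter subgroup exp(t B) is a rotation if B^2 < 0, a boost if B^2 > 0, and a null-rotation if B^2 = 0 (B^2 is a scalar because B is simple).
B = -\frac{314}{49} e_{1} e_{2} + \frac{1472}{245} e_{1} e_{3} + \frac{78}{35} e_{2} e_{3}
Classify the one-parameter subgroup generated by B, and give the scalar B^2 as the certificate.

B^2 term by term: the squares give (-\frac{314}{49})^2*(e_{1} e_{2})^2 + (\frac{1472}{245})^2*(e_{1} e_{3})^2 + (\frac{78}{35})^2*(e_{2} e_{3})^2 = \frac{98596}{2401}*(-1) + \frac{2166784}{60025}*(+1) + \frac{6084}{1225}*(+1) = 0 (each basis 2-blade squares to minus the product of its generators' squares); cross terms between blades sharing an index anticommute and cancel. So B^2 = 0.
Answer: null-rotation, certificate B^2 = 0. B^2 = 0 is basis-independent, so its sign is the whole story.


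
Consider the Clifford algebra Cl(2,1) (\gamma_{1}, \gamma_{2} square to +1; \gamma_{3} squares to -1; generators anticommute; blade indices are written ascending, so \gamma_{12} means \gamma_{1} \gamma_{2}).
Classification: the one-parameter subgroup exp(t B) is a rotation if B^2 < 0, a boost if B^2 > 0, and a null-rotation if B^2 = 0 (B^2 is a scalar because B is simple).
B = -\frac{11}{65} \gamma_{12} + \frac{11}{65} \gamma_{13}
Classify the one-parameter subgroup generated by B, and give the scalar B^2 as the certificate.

B^2 term by term: the squares give (-\frac{11}{65})^2*(\gamma_{12})^2 + (\frac{11}{65})^2*(\gamma_{13})^2 = \frac{121}{4225}*(-1) + \frac{121}{4225}*(+1) = 0 (each basis 2-blade squares to minus the product of its generators' squares); cross terms between blades sharing an index anticommute and cancel. So B^2 = 0.
Answer: null-rotation, certificate B^2 = 0. Check the certificate: B^2 = 0, and that sign is decisive whatever form B takes.


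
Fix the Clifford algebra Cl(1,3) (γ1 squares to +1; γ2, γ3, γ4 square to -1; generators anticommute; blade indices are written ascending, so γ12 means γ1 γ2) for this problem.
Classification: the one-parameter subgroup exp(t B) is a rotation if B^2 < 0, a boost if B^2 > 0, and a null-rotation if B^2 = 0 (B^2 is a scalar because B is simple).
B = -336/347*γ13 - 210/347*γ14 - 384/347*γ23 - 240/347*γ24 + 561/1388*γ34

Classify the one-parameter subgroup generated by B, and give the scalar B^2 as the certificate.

B^2 term by term: the squares give (-336/347)^2*(γ13)^2 + (-210/347)^2*(γ14)^2 + (-384/347)^2*(γ23)^2 + (-240/347)^2*(γ24)^2 + (561/1388)^2*(γ34)^2 = 112896/120409*(+1) + 44100/120409*(+1) + 147456/120409*(-1) + 57600/120409*(-1) + 314721/1926544*(-1) = -9/16 (each basis 2-blade squares to minus the product of its generators' squares); cross terms between blades sharing an index anticommute and cancel; the commuting (index-disjoint) pairs give grade-4 terms 2*c*c'*(blade product), which cancel blade by blade — γ1234: -161280/120409 + 161280/120409 = 0 — confirming B is simple. So B^2 = -9/16.
Answer: rotation, certificate B^2 = -9/16. The class reads off the invariant scalar -9/16 directly.


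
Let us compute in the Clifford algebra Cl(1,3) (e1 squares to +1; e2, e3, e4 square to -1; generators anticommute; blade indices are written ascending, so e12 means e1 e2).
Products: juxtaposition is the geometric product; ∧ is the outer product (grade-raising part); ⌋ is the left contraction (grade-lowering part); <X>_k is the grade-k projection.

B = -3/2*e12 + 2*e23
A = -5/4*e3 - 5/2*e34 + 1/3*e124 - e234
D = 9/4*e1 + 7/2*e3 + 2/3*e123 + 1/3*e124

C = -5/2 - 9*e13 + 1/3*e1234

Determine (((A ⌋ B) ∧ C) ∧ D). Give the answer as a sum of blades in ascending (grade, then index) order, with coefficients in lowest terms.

step 1: -5/2*e2
step 2: 25/4*e2 - 45/2*e123
step 3: -225/16*e12 + 175/8*e23
Answer: -225/16*e12 + 175/8*e23


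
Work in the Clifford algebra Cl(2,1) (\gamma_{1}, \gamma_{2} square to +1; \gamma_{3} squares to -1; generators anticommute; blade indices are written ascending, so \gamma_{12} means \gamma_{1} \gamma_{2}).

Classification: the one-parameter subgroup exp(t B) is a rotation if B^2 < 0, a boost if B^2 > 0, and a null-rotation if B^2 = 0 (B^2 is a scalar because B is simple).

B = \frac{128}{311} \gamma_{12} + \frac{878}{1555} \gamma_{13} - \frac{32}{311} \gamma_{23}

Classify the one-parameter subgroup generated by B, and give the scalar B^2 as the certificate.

B^2 term by term: the squares give (\frac{128}{311})^2*(\gamma_{12})^2 + (\frac{878}{1555})^2*(\gamma_{13})^2 + (-\frac{32}{311})^2*(\gamma_{23})^2 = \frac{16384}{96721}*(-1) + \frac{770884}{2418025}*(+1) + \frac{1024}{96721}*(+1) = \frac{4}{25} (each basis 2-blade squares to minus the product of its generators' squares); cross terms between blades sharing an index anticommute and cancel. So B^2 = \frac{4}{25}.
Answer: boost, certificate B^2 = \frac{4}{25}. Key observation: B^2 = \frac{4}{25} is a conjugation invariant, so its sign decides the class regardless of the surface form of B.


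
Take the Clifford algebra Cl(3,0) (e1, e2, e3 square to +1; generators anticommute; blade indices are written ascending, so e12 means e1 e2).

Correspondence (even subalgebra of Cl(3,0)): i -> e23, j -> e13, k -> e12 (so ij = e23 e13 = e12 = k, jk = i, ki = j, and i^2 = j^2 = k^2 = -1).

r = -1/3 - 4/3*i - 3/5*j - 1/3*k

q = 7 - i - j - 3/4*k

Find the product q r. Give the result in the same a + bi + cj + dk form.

In blades: q = 7 - 3/4*e12 - e13 - e23, r = -1/3 - 1/3*e12 - 3/5*e13 - 4/3*e23.
Distribute q over r term by term (generator squares from the signature, products reordered to ascending indices): (7)*r = -7/3 - 7/3*e12 - 21/5*e13 - 28/3*e23; (-3/4*e12)*r = -1/4 + 1/4*e12 + e13 - 9/20*e23; (-e13)*r = -3/5 - 4/3*e12 + 1/3*e13 + 1/3*e23; (-e23)*r = -4/3 + 3/5*e12 - 1/3*e13 + 1/3*e23.
Sum: -271/60 - 169/60*e12 - 16/5*e13 - 547/60*e23; translating back through the correspondence:
Answer: -271/60 - 547/60*i - 16/5*j - 169/60*k


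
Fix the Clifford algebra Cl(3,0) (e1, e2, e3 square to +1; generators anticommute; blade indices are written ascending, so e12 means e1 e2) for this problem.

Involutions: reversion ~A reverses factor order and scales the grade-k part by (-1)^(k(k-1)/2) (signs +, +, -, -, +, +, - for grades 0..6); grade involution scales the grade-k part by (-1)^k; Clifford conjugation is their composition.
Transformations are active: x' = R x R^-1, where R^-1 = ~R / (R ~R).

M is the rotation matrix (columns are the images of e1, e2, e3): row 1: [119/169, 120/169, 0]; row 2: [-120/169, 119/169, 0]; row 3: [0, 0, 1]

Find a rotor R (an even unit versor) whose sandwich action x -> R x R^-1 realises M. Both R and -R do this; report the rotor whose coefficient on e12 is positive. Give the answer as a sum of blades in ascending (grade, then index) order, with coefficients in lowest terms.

Method: write R = a + b12*e12 + b13*e13 + b23*e23 with a^2 + b12^2 + b13^2 + b23^2 = 1 (so R^-1 = ~R). Expanding the columns R e_j ~R gives tr M = 4a^2 - 1 and, from the antisymmetric part, M21 - M12 = -4a*b12, M13 - M31 = 4a*b13, M32 - M23 = -4a*b23.
Here tr M = 407/169, so a^2 = (1 + tr M)/4 = 144/169 and a = ±12/13. Taking a = 12/13: M21 - M12 = -240/169, M13 - M31 = 0, M32 - M23 = 0, giving b12 = 5/13, b13 = 0, b23 = 0, i.e. R = 12/13 + 5/13*e12.
Its e12 coefficient is already positive.
Answer: 12/13 + 5/13*e12. Sheet selection: the two-to-one cover makes ±R indistinguishable at the matrix level (trace 407/169), so uniqueness comes from the required sign on e12.


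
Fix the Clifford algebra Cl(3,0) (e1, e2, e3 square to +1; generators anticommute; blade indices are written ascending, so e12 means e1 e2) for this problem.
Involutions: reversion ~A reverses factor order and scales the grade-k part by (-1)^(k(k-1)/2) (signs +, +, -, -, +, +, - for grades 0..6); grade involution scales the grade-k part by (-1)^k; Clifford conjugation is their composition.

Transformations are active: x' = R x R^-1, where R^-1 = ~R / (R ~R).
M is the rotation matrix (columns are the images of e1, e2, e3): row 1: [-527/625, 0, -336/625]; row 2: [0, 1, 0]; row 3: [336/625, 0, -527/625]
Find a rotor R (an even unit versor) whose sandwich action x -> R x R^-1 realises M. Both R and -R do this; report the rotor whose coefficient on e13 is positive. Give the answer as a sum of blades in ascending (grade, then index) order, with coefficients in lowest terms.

Method: write R = a + b12*e12 + b13*e13 + b23*e23 with a^2 + b12^2 + b13^2 + b23^2 = 1 (so R^-1 = ~R). Expanding the columns R e_j ~R gives tr M = 4a^2 - 1 and, from the antisymmetric part, M21 - M12 = -4a*b12, M13 - M31 = 4a*b13, M32 - M23 = -4a*b23.
Here tr M = -429/625, so a^2 = (1 + tr M)/4 = 49/625 and a = ±7/25. Taking a = 7/25: M21 - M12 = 0, M13 - M31 = -672/625, M32 - M23 = 0, giving b12 = 0, b13 = -24/25, b23 = 0, i.e. R = 7/25 - 24/25*e13.
Its e13 coefficient is negative, so report the other preimage -R.
Answer: -7/25 + 24/25*e13. Recall the cover is two-to-one: with M of trace -429/625, both preimages act alike, and the stated e13 sign chooses the sheet.


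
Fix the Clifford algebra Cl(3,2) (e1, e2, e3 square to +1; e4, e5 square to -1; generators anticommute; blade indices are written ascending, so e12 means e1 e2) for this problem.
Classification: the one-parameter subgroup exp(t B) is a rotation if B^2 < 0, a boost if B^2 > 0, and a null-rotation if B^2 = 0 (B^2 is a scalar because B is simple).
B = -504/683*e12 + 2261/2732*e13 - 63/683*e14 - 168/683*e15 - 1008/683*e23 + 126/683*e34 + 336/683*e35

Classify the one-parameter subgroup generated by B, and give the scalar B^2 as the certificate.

B^2 term by term: the squares give (-504/683)^2*(e12)^2 + (2261/2732)^2*(e13)^2 + (-63/683)^2*(e14)^2 + (-168/683)^2*(e15)^2 + (-1008/683)^2*(e23)^2 + (126/683)^2*(e34)^2 + (336/683)^2*(e35)^2 = 254016/466489*(-1) + 5112121/7463824*(-1) + 3969/466489*(+1) + 28224/466489*(+1) + 1016064/466489*(-1) + 15876/466489*(+1) + 112896/466489*(+1) = -49/16 (each basis 2-blade squares to minus the product of its generators' squares); cross terms between blades sharing an index anticommute and cancel; the commuting (index-disjoint) pairs give grade-4 terms 2*c*c'*(blade product), which cancel blade by blade — e1234: -127008/466489 + 127008/466489 = 0; e1235: -338688/466489 + 338688/466489 = 0; e1345: 42336/466489 - 42336/466489 = 0 — confirming B is simple. So B^2 = -49/16.
Answer: rotation, certificate B^2 = -49/16. No conjugation can change B^2 = -49/16; the sign gives the class.


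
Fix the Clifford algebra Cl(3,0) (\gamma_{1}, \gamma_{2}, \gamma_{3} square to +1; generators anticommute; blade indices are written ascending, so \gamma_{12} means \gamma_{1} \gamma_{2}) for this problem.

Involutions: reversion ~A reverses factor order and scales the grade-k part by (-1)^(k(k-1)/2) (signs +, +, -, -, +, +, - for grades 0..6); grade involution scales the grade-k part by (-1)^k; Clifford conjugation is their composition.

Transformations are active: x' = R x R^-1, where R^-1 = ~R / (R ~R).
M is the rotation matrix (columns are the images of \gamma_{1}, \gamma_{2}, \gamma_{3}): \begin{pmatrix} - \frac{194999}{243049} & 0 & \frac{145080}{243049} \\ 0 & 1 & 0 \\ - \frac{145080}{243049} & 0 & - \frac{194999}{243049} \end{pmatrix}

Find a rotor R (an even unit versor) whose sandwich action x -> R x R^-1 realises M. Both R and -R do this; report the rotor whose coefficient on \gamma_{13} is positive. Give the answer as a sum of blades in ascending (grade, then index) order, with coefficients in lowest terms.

Method: write R = a + b12*\gamma_{12} + b13*\gamma_{13} + b23*\gamma_{23} with a^2 + b12^2 + b13^2 + b23^2 = 1 (so R^-1 = ~R). Expanding the columns R e_j ~R gives tr M = 4a^2 - 1 and, from the antisymmetric part, M21 - M12 = -4a*b12, M13 - M31 = 4a*b13, M32 - M23 = -4a*b23.
Here tr M = -\frac{146949}{243049}, so a^2 = (1 + tr M)/4 = \frac{24025}{243049} and a = ±\frac{155}{493}. Taking a = \frac{155}{493}: M21 - M12 = 0, M13 - M31 = \frac{290160}{243049}, M32 - M23 = 0, giving b12 = 0, b13 = \frac{468}{493}, b23 = 0, i.e. R = \frac{155}{493} + \frac{468}{493} \gamma_{13}.
Its \gamma_{13} coefficient is already positive.
Answer: \frac{155}{493} + \frac{468}{493} \gamma_{13}. Sheet selection: the two-to-one cover makes ±R indistinguishable at the matrix level (trace -\frac{146949}{243049}), so uniqueness comes from the required sign on \gamma_{13}.


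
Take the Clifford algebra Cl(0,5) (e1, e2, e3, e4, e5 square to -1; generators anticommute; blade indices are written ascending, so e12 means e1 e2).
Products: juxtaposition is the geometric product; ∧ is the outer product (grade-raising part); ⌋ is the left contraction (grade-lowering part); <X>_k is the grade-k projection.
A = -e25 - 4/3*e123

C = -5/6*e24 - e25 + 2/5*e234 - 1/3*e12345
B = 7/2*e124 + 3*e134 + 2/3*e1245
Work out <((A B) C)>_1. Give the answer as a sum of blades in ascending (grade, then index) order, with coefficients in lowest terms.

step 1: -2/3*e14 - 4*e24 + 14/3*e34 + 7/2*e145 + 8/9*e345 - 3*e12345
step 2: -13/3 - 28/15*e2 - 8/5*e3 + 7/27*e12 + 6/5*e15 + 49/18*e23 + 16/45*e25 + 4*e45 + 4/15*e123 + 7/2*e124 - 49/36*e125 - 3*e134 + 23/6*e135 - 8/9*e234 + 14/27*e235 + 7/5*e1235 - 2/3*e1245 - 14/3*e2345
step 3: -28/15*e2 - 8/5*e3
Answer: -28/15*e2 - 8/5*e3


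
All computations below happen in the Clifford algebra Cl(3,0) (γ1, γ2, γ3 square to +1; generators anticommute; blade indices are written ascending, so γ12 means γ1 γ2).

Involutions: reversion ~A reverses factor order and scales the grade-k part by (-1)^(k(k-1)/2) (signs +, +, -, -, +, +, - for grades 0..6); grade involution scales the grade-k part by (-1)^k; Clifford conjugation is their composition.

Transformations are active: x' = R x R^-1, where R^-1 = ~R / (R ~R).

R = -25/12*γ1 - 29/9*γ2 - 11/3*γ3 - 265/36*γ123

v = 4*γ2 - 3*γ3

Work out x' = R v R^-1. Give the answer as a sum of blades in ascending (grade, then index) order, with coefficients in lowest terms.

~R = -25/12*γ1 - 29/9*γ2 - 11/3*γ3 + 265/36*γ123, and R ~R = 53365/648, so R^-1 = ~R / (53365/648).
R v = -17/9 + 55/4*γ12 + 1285/36*γ13 + 73/3*γ23
Answer: -45408/10673*γ1 + 10381/4105*γ2 + 37896/53365*γ3


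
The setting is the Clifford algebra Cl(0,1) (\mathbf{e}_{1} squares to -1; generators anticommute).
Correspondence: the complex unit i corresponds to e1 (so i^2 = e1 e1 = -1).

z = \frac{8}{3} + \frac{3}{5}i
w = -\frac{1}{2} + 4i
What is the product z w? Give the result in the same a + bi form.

In blades: z = \frac{8}{3} + \frac{3}{5} e_{1}, w = -\frac{1}{2} + 4 e_{1}.
Distribute z over w term by term (generator squares from the signature, products reordered to ascending indices): (\frac{8}{3})*w = -\frac{4}{3} + \frac{32}{3} e_{1}; (\frac{3}{5} e_{1})*w = -\frac{12}{5} - \frac{3}{10} e_{1}.
Sum: -\frac{56}{15} + \frac{311}{30} e_{1}; translating back through the correspondence:
Answer: -\frac{56}{15} + \frac{311}{30}i


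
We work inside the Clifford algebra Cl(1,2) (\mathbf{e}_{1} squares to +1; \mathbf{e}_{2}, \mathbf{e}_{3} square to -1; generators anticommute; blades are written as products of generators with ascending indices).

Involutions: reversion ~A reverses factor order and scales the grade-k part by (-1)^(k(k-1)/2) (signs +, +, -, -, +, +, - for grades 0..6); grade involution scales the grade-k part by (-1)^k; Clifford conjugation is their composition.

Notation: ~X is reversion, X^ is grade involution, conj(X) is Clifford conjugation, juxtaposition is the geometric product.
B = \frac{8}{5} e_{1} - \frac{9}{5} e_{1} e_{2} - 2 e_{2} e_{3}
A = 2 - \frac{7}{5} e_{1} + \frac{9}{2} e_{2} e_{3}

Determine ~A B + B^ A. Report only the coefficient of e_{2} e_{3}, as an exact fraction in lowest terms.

first term: -\frac{281}{25} + \frac{16}{5} e_{1} + \frac{63}{25} e_{2} - \frac{18}{5} e_{1} e_{2} + \frac{81}{10} e_{1} e_{3} - 4 e_{2} e_{3} - \frac{22}{5} e_{1} e_{2} e_{3}
second term: \frac{281}{25} - \frac{16}{5} e_{1} - \frac{63}{25} e_{2} - \frac{18}{5} e_{1} e_{2} + \frac{81}{10} e_{1} e_{3} - 4 e_{2} e_{3} - \frac{22}{5} e_{1} e_{2} e_{3}
Answer: -8


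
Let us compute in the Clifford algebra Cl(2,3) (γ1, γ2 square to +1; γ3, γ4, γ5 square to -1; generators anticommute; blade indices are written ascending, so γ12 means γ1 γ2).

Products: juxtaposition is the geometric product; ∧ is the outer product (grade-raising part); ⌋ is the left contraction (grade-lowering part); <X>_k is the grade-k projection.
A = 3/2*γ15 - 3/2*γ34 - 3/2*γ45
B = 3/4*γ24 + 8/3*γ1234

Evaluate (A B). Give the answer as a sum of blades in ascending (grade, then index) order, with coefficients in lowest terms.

step 1: 4*γ12 + 9/8*γ23 - 9/8*γ25 - 4*γ1235 + 9/8*γ1245 + 4*γ2345
Answer: 4*γ12 + 9/8*γ23 - 9/8*γ25 - 4*γ1235 + 9/8*γ1245 + 4*γ2345


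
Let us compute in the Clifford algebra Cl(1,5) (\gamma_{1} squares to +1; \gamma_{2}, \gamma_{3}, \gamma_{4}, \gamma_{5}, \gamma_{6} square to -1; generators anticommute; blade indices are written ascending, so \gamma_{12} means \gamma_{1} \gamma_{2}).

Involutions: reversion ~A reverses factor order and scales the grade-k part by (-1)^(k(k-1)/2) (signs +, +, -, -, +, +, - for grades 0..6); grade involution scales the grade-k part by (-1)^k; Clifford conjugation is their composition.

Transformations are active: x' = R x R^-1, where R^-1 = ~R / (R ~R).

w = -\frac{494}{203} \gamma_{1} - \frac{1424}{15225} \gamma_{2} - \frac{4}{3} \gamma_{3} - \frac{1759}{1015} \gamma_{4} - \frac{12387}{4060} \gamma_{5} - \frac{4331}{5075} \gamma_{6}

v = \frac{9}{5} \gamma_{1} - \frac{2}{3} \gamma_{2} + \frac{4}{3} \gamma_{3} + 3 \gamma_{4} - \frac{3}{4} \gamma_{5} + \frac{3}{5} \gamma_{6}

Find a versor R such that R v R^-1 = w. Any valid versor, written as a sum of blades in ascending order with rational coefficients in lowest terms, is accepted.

The midline construction: v and w both square to -\frac{32057}{3600}, so reflecting in their sum -\frac{643}{1015} \gamma_{1} - \frac{3858}{5075} \gamma_{2} + \frac{1286}{1015} \gamma_{4} - \frac{3858}{1015} \gamma_{5} - \frac{1286}{5075} \gamma_{6} exchanges them.
Answer: -\frac{643}{1015} \gamma_{1} - \frac{3858}{5075} \gamma_{2} + \frac{1286}{1015} \gamma_{4} - \frac{3858}{1015} \gamma_{5} - \frac{1286}{5075} \gamma_{6}


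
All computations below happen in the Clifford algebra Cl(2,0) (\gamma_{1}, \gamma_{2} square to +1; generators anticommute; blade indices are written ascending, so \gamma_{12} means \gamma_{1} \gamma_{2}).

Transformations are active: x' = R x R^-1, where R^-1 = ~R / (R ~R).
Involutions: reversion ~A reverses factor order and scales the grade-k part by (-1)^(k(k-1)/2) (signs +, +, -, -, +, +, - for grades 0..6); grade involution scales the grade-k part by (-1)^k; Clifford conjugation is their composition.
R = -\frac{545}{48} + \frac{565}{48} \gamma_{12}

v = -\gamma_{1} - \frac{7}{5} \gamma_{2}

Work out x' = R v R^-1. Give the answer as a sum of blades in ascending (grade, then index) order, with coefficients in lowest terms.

~R = -\frac{545}{48} - \frac{565}{48} \gamma_{12}, and R ~R = \frac{308125}{1152}, so R^-1 = ~R / (\frac{308125}{1152}).
R v = -\frac{41}{8} \gamma_{1} + \frac{83}{3} \gamma_{2}
Answer: \frac{88439}{61625} \gamma_{1} - \frac{58477}{61625} \gamma_{2}


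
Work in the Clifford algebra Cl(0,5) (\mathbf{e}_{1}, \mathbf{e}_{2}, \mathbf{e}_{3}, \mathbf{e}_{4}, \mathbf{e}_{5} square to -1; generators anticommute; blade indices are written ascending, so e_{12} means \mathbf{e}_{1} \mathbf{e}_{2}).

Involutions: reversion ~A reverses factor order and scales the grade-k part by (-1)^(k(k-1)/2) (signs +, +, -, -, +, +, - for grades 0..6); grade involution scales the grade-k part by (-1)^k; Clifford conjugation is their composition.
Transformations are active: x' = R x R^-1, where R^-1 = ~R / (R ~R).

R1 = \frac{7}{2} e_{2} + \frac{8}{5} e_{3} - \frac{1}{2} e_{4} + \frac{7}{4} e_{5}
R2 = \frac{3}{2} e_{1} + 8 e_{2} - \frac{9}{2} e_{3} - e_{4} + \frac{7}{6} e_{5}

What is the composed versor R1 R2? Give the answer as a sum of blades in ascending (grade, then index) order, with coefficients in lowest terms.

Distribute over the terms of R1 (each basis-blade product reordered to ascending indices, repeated generators contracted through their squares):
(\frac{7}{2} e_{2}) R2 = -28 - \frac{21}{4} e_{12} - \frac{63}{4} e_{23} - \frac{7}{2} e_{24} + \frac{49}{12} e_{25}
(\frac{8}{5} e_{3}) R2 = \frac{36}{5} - \frac{12}{5} e_{13} - \frac{64}{5} e_{23} - \frac{8}{5} e_{34} + \frac{28}{15} e_{35}
(-\frac{1}{2} e_{4}) R2 = -\frac{1}{2} + \frac{3}{4} e_{14} + 4 e_{24} - \frac{9}{4} e_{34} - \frac{7}{12} e_{45}
(\frac{7}{4} e_{5}) R2 = -\frac{49}{24} - \frac{21}{8} e_{15} - 14 e_{25} + \frac{63}{8} e_{35} + \frac{7}{4} e_{45}
Summing the partial products and collecting blades:
Answer: -\frac{2801}{120} - \frac{21}{4} e_{12} - \frac{12}{5} e_{13} + \frac{3}{4} e_{14} - \frac{21}{8} e_{15} - \frac{571}{20} e_{23} + \frac{1}{2} e_{24} - \frac{119}{12} e_{25} - \frac{77}{20} e_{34} + \frac{1169}{120} e_{35} + \frac{7}{6} e_{45}


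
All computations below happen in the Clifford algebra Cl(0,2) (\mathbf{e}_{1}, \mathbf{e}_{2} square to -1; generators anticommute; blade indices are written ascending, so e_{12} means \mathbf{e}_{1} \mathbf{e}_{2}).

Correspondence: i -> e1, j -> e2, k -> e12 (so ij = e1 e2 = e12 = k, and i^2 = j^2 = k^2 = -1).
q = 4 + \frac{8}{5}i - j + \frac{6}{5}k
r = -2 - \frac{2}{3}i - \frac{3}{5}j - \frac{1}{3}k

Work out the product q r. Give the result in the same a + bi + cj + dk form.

In blades: q = 4 + \frac{8}{5} e_{1} - e_{2} + \frac{6}{5} e_{12}, r = -2 - \frac{2}{3} e_{1} - \frac{3}{5} e_{2} - \frac{1}{3} e_{12}.
Distribute q over r term by term (generator squares from the signature, products reordered to ascending indices): (4)*r = -8 - \frac{8}{3} e_{1} - \frac{12}{5} e_{2} - \frac{4}{3} e_{12}; (\frac{8}{5} e_{1})*r = \frac{16}{15} - \frac{16}{5} e_{1} + \frac{8}{15} e_{2} - \frac{24}{25} e_{12}; (-e_{2})*r = -\frac{3}{5} + \frac{1}{3} e_{1} + 2 e_{2} - \frac{2}{3} e_{12}; (\frac{6}{5} e_{12})*r = \frac{2}{5} + \frac{18}{25} e_{1} - \frac{4}{5} e_{2} - \frac{12}{5} e_{12}.
Sum: -\frac{107}{15} - \frac{361}{75} e_{1} - \frac{2}{3} e_{2} - \frac{134}{25} e_{12}; translating back through the correspondence:
Answer: -\frac{107}{15} - \frac{361}{75}i - \frac{2}{3}j - \frac{134}{25}k


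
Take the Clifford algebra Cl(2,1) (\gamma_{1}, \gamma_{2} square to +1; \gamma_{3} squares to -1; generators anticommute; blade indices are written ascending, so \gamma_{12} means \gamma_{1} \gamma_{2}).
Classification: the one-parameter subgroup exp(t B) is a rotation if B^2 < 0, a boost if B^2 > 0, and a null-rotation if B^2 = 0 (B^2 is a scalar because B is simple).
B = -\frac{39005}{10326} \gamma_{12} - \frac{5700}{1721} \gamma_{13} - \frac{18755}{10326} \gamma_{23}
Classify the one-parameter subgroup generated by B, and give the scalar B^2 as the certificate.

B^2 term by term: the squares give (-\frac{39005}{10326})^2*(\gamma_{12})^2 + (-\frac{5700}{1721})^2*(\gamma_{13})^2 + (-\frac{18755}{10326})^2*(\gamma_{23})^2 = \frac{1521390025}{106626276}*(-1) + \frac{32490000}{2961841}*(+1) + \frac{351750025}{106626276}*(+1) = 0 (each basis 2-blade squares to minus the product of its generators' squares); cross terms between blades sharing an index anticommute and cancel. So B^2 = 0.
Answer: null-rotation, certificate B^2 = 0. One invariant decides it: the square 0 survives every conjugation, and its sign is exactly the classification.


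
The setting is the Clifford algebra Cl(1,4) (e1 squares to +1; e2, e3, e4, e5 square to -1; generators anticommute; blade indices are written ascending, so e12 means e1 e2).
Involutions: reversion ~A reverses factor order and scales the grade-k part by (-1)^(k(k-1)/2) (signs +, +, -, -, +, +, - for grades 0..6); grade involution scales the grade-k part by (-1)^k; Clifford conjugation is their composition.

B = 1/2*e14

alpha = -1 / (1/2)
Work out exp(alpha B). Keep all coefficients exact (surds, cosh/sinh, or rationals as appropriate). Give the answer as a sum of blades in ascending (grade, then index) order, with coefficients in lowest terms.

B^2 = (1/2)^2*(e14)^2 = 1/4*(+1) = 1/4 (a basis 2-blade squares to minus the product of its generators' squares).
B^2 = 1/4 — a positive square means the series sums to a boost: l = 1/2, alpha*l = -1, so exp(alpha B) = cosh(-1) + (sinh(-1)/(1/2))*B = cosh(1) + (-2*sinh(1))*B.
Answer: cosh(1) - sinh(1)*e14


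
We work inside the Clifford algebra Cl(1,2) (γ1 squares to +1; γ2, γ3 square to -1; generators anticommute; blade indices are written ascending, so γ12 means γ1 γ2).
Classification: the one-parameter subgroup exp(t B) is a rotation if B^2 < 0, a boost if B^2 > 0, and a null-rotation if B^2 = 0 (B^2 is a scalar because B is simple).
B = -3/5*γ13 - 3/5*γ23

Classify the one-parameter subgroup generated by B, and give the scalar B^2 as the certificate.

B^2 term by term: the squares give (-3/5)^2*(γ13)^2 + (-3/5)^2*(γ23)^2 = 9/25*(+1) + 9/25*(-1) = 0 (each basis 2-blade squares to minus the product of its generators' squares); cross terms between blades sharing an index anticommute and cancel. So B^2 = 0.
Answer: null-rotation, certificate B^2 = 0. Certificate logic: 0 is a conjugation-invariant scalar, so its sign fixes rotation versus boost versus null-rotation outright.
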